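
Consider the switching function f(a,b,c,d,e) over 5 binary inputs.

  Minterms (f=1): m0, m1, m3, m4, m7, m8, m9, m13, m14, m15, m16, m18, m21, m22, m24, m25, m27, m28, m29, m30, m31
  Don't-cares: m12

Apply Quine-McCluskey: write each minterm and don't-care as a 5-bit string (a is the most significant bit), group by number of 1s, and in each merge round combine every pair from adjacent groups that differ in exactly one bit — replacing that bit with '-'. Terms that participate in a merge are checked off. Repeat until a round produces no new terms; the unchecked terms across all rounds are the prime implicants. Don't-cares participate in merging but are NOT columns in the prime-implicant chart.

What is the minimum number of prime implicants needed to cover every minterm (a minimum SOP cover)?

8

size-2^0 implicants → 00000(✓)  00001(✓)  00011(✓)  00100(✓)  00111(✓)  01000(✓)  01001(✓)  01100(✓)  01101(✓)  01110(✓)  01111(✓)  10000(✓)  10010(✓)  10101(✓)  10110(✓)  11000(✓)  11001(✓)  11011(✓)  11100(✓)  11101(✓)  11110(✓)  11111(✓)
size-2^1 implicants → -0000(✓)  -1000(✓)  -1001(✓)  -1100(✓)  -1101(✓)  -1110(✓)  -1111(✓)  0-000(✓)  0-001(✓)  0-100(✓)  0-111  00-00(✓)  00-11  000-1  0000-(✓)  01-00(✓)  01-01(✓)  0100-(✓)  011-0(✓)  011-1(✓)  0110-(✓)  0111-(✓)  1-000(✓)  1-101  1-110  10-10  100-0  11-00(✓)  11-01(✓)  11-11(✓)  110-1(✓)  1100-(✓)  111-0(✓)  111-1(✓)  1110-(✓)  1111-(✓)
size-2^2 implicants → --000  -1-00(✓)  -1-01(✓)  -100-(✓)  -11-0(✓)  -11-1(✓)  -110-(✓)  -111-(✓)  0--00  0-00-  01-0-(✓)  011--(✓)  11--1  11-0-(✓)  111--(✓)
size-2^3 implicants → -1-0-  -11--
Unchecked terms (primes): --000, -1-0-, -11--, 0--00, 0-00-, 0-111, 00-11, 000-1, 1-101, 1-110, 10-10, 100-0, 11--1
Minterm coverage:
  m0 ⊆ --000,0--00,0-00-
  m1 ⊆ 0-00-,000-1
  m3 ⊆ 00-11,000-1
  m4 ⊆ 0--00 [E]
  m7 ⊆ 0-111,00-11
  m8 ⊆ --000,-1-0-,0--00,0-00-
  m9 ⊆ -1-0-,0-00-
  m13 ⊆ -1-0-,-11--
  m14 ⊆ -11-- [E]
  m15 ⊆ -11--,0-111
  m16 ⊆ --000,100-0
  m18 ⊆ 10-10,100-0
  m21 ⊆ 1-101 [E]
  m22 ⊆ 1-110,10-10
  m24 ⊆ --000,-1-0-
  m25 ⊆ -1-0-,11--1
  m27 ⊆ 11--1 [E]
  m28 ⊆ -1-0-,-11--
  m29 ⊆ -1-0-,-11--,1-101,11--1
  m30 ⊆ -11--,1-110
  m31 ⊆ -11--,11--1
E = {-11--, 0--00, 1-101, 11--1}
Petrick residual → --000, 0-00-, 00-11, 10-10
Cover = c'd'e' + bc + a'd'e' + a'c'd' + a'b'de + acd'e + ab'de' + abe  |cover|=8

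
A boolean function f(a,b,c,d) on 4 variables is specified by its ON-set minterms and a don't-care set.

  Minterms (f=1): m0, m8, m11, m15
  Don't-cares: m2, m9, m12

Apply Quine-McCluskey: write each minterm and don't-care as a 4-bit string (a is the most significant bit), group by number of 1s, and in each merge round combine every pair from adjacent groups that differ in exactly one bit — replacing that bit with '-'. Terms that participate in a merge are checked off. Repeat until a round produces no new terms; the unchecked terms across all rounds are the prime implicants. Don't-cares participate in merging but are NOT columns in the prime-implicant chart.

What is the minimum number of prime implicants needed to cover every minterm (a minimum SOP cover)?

Round 0: 0000✓ 0010✓ 1000✓ 1001✓ 1011✓ 1100✓ 1111✓
Round 1: -000 00-0 1-00 1-11 10-1 100-
PIs = {-000, 00-0, 1-00, 1-11, 10-1, 100-}
Coverage chart:
  m0: -000,00-0
  m8: -000,1-00,100-
  m11: 1-11,10-1
  m15: 1-11 ←essential
Essential: 1-11
Petrick residual → -000
Min cover (2 terms): b'c'd' + acd

2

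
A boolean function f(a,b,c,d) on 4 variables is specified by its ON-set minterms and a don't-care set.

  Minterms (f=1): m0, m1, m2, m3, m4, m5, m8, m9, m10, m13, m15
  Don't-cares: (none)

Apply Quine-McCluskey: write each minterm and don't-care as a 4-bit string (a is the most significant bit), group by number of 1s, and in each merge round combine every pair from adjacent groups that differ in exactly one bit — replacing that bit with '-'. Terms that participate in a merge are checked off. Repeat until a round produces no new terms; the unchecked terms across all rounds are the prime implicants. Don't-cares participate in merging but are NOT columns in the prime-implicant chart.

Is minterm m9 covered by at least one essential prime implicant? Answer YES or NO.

size-2^0 implicants → 0000(✓)  0001(✓)  0010(✓)  0011(✓)  0100(✓)  0101(✓)  1000(✓)  1001(✓)  1010(✓)  1101(✓)  1111(✓)
size-2^1 implicants → -000(✓)  -001(✓)  -010(✓)  -101(✓)  0-00(✓)  0-01(✓)  00-0(✓)  00-1(✓)  000-(✓)  001-(✓)  010-(✓)  1-01(✓)  10-0(✓)  100-(✓)  11-1
size-2^2 implicants → --01  -0-0  -00-  0-0-  00--
Unchecked terms (primes): --01, -0-0, -00-, 0-0-, 00--, 11-1
Minterm coverage:
  m0 ⊆ -0-0,-00-,0-0-,00--
  m1 ⊆ --01,-00-,0-0-,00--
  m2 ⊆ -0-0,00--
  m3 ⊆ 00-- [E]
  m4 ⊆ 0-0- [E]
  m5 ⊆ --01,0-0-
  m8 ⊆ -0-0,-00-
  m9 ⊆ --01,-00-
  m10 ⊆ -0-0 [E]
  m13 ⊆ --01,11-1
  m15 ⊆ 11-1 [E]
E = {-0-0, 0-0-, 00--, 11-1}

NO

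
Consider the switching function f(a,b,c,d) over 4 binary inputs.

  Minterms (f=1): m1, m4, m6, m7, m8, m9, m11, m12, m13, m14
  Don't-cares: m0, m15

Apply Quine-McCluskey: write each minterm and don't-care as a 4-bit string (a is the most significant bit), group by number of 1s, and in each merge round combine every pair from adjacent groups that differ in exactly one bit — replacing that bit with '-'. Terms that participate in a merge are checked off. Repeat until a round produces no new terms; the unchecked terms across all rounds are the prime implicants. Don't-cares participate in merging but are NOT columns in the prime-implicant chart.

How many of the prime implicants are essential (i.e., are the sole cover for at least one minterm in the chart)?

[col 0] 0000*, 0001*, 0100*, 0110*, 0111*, 1000*, 1001*, 1011*, 1100*, 1101*, 1110*, 1111*
[col 1] -000*, -001*, -100*, -110*, -111*, 0-00*, 000-*, 01-0*, 011-*, 1-00*, 1-01*, 1-11*, 10-1*, 100-*, 11-0*, 11-1*, 110-*, 111-*
[col 2] --00, -00-, -1-0, -11-, 1--1, 1-0-, 11--
Prime implicants: --00, -00-, -1-0, -11-, 1--1, 1-0-, 11--
PI chart (minterm → PIs covering it):
  1 | -00-  (sole → essential)
  4 | --00,-1-0
  6 | -1-0,-11-
  7 | -11-  (sole → essential)
  8 | --00,-00-,1-0-
  9 | -00-,1--1,1-0-
  11 | 1--1  (sole → essential)
  12 | --00,-1-0,1-0-,11--
  13 | 1--1,1-0-,11--
  14 | -1-0,-11-,11--
Essential prime implicants: -00-, -11-, 1--1

3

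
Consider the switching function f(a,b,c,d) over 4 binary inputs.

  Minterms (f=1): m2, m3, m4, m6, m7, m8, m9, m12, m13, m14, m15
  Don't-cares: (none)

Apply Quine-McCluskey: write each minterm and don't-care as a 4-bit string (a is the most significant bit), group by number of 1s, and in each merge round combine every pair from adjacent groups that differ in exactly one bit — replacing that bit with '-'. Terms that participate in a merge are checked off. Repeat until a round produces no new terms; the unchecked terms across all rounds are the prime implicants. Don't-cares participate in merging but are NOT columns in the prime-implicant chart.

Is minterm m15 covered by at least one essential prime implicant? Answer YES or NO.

[col 0] 0010*, 0011*, 0100*, 0110*, 0111*, 1000*, 1001*, 1100*, 1101*, 1110*, 1111*
[col 1] -100*, -110*, -111*, 0-10*, 0-11*, 001-*, 01-0*, 011-*, 1-00*, 1-01*, 100-*, 11-0*, 11-1*, 110-*, 111-*
[col 2] -1-0, -11-, 0-1-, 1-0-, 11--
Prime implicants: -1-0, -11-, 0-1-, 1-0-, 11--
PI chart (minterm → PIs covering it):
  2 | 0-1-  (sole → essential)
  3 | 0-1-  (sole → essential)
  4 | -1-0  (sole → essential)
  6 | -1-0,-11-,0-1-
  7 | -11-,0-1-
  8 | 1-0-  (sole → essential)
  9 | 1-0-  (sole → essential)
  12 | -1-0,1-0-,11--
  13 | 1-0-,11--
  14 | -1-0,-11-,11--
  15 | -11-,11--
Essential prime implicants: -1-0, 0-1-, 1-0-

NO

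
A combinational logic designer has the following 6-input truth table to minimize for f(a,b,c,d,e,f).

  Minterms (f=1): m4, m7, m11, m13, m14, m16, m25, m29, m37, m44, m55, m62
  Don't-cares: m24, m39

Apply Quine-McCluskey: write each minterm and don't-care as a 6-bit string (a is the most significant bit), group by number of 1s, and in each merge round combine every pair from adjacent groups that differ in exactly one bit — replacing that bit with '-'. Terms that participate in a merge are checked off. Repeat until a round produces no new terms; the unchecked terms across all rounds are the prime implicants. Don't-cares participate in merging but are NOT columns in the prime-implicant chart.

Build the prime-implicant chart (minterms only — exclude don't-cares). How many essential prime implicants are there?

size-2^0 implicants → 000100  000111(✓)  001011  001101(✓)  001110  010000(✓)  011000(✓)  011001(✓)  011101(✓)  100101(✓)  100111(✓)  101100  110111(✓)  111110
size-2^1 implicants → -00111  0-1101  01-000  011-01  01100-  1-0111  1001-1
Unchecked terms (primes): -00111, 0-1101, 000100, 001011, 001110, 01-000, 011-01, 01100-, 1-0111, 1001-1, 101100, 111110
Minterm coverage:
  m4 ⊆ 000100 [E]
  m7 ⊆ -00111 [E]
  m11 ⊆ 001011 [E]
  m13 ⊆ 0-1101 [E]
  m14 ⊆ 001110 [E]
  m16 ⊆ 01-000 [E]
  m25 ⊆ 011-01,01100-
  m29 ⊆ 0-1101,011-01
  m37 ⊆ 1001-1 [E]
  m44 ⊆ 101100 [E]
  m55 ⊆ 1-0111 [E]
  m62 ⊆ 111110 [E]
E = {-00111, 0-1101, 000100, 001011, 001110, 01-000, 1-0111, 1001-1, 101100, 111110}

10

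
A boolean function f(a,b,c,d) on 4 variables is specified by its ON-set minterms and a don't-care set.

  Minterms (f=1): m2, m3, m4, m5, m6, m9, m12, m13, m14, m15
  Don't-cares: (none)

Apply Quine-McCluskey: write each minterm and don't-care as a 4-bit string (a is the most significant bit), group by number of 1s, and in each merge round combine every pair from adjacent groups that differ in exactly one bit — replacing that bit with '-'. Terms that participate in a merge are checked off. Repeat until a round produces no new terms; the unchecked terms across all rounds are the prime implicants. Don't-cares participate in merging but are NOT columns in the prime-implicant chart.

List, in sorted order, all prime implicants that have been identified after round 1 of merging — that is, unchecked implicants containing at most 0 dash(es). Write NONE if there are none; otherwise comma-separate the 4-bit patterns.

NONE

Round 0: 0010✓ 0011✓ 0100✓ 0101✓ 0110✓ 1001✓ 1100✓ 1101✓ 1110✓ 1111✓
Round 1: -100✓ -101✓ -110✓ 0-10 001- 01-0✓ 010-✓ 1-01 11-0✓ 11-1✓ 110-✓ 111-✓
Round 2: -1-0 -10- 11--
PIs = {-1-0, -10-, 0-10, 001-, 1-01, 11--}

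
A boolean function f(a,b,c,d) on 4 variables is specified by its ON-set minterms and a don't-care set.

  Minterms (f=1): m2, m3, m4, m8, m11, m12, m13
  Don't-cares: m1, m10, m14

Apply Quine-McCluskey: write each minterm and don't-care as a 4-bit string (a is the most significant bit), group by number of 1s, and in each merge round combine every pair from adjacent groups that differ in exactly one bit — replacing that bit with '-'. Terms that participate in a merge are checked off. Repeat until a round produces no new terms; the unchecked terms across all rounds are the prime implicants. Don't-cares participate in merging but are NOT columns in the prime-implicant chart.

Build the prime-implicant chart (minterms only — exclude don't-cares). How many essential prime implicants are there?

4

[col 0] 0001*, 0010*, 0011*, 0100*, 1000*, 1010*, 1011*, 1100*, 1101*, 1110*
[col 1] -010*, -011*, -100, 00-1, 001-*, 1-00*, 1-10*, 10-0*, 101-*, 11-0*, 110-
[col 2] -01-, 1--0
Prime implicants: -01-, -100, 00-1, 1--0, 110-
PI chart (minterm → PIs covering it):
  2 | -01-  (sole → essential)
  3 | -01-,00-1
  4 | -100  (sole → essential)
  8 | 1--0  (sole → essential)
  11 | -01-  (sole → essential)
  12 | -100,1--0,110-
  13 | 110-  (sole → essential)
Essential prime implicants: -01-, -100, 1--0, 110-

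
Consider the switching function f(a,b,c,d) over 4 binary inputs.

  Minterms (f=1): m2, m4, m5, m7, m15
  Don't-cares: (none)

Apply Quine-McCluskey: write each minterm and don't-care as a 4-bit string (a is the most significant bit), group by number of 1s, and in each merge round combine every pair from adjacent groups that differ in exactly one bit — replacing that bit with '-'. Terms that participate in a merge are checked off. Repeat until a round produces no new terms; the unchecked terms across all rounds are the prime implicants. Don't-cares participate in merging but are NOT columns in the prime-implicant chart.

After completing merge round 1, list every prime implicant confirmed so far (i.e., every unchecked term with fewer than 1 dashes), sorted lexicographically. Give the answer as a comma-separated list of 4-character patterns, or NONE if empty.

Round 0: 0010 0100✓ 0101✓ 0111✓ 1111✓
Round 1: -111 01-1 010-
PIs = {-111, 0010, 01-1, 010-}

0010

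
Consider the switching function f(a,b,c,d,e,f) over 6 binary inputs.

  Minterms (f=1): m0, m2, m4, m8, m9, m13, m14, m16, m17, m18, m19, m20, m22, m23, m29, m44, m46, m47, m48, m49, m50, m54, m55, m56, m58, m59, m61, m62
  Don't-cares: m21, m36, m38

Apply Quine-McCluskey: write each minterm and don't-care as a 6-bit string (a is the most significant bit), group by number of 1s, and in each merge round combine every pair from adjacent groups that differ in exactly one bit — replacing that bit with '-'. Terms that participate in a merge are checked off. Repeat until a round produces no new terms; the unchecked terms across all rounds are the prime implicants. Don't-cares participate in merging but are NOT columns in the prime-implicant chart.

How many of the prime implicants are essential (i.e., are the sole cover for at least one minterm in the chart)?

[col 0] 000000*, 000010*, 000100*, 001000*, 001001*, 001101*, 001110*, 010000*, 010001*, 010010*, 010011*, 010100*, 010101*, 010110*, 010111*, 011101*, 100100*, 100110*, 101100*, 101110*, 101111*, 110000*, 110001*, 110010*, 110110*, 110111*, 111000*, 111010*, 111011*, 111101*, 111110*
[col 1] -00100, -01110, -10000*, -10001*, -10010*, -10110*, -10111*, -11101, 0-0000*, 0-0010*, 0-0100*, 0-1101, 00-000, 000-00*, 0000-0*, 001-01, 00100-, 01-101, 010-00*, 010-01*, 010-10*, 010-11*, 0100-0*, 0100-1*, 01000-*, 01001-*, 0101-0*, 0101-1*, 01010-*, 01011-*, 1-0110*, 1-1110*, 10-100*, 10-110*, 1001-0*, 1011-0*, 10111-, 11-000*, 11-010*, 11-110*, 110-10*, 1100-0*, 11000-*, 11011-*, 111-10*, 1110-0*, 11101-
[col 2] -10-10, -100-0, -1000-, -1011-, 0-0-00, 0-00-0, 010--0*, 010--1*, 010-0-*, 010-1-*, 0100--*, 0101--*, 1--110, 10-1-0, 11--10, 11-0-0
[col 3] 010---
Prime implicants: -00100, -01110, -10-10, -100-0, -1000-, -1011-, -11101, 0-0-00, 0-00-0, 0-1101, 00-000, 001-01, 00100-, 01-101, 010---, 1--110, 10-1-0, 10111-, 11--10, 11-0-0, 11101-
PI chart (minterm → PIs covering it):
  0 | 0-0-00,0-00-0,00-000
  2 | 0-00-0  (sole → essential)
  4 | -00100,0-0-00
  8 | 00-000,00100-
  9 | 001-01,00100-
  13 | 0-1101,001-01
  14 | -01110  (sole → essential)
  16 | -100-0,-1000-,0-0-00,0-00-0,010---
  17 | -1000-,010---
  18 | -10-10,-100-0,0-00-0,010---
  19 | 010---  (sole → essential)
  20 | 0-0-00,010---
  22 | -10-10,-1011-,010---
  23 | -1011-,010---
  29 | -11101,0-1101,01-101
  44 | 10-1-0  (sole → essential)
  46 | -01110,1--110,10-1-0,10111-
  47 | 10111-  (sole → essential)
  48 | -100-0,-1000-,11-0-0
  49 | -1000-  (sole → essential)
  50 | -10-10,-100-0,11--10,11-0-0
  54 | -10-10,-1011-,1--110,11--10
  55 | -1011-  (sole → essential)
  56 | 11-0-0  (sole → essential)
  58 | 11--10,11-0-0,11101-
  59 | 11101-  (sole → essential)
  61 | -11101  (sole → essential)
  62 | 1--110,11--10
Essential prime implicants: -01110, -1000-, -1011-, -11101, 0-00-0, 010---, 10-1-0, 10111-, 11-0-0, 11101-

10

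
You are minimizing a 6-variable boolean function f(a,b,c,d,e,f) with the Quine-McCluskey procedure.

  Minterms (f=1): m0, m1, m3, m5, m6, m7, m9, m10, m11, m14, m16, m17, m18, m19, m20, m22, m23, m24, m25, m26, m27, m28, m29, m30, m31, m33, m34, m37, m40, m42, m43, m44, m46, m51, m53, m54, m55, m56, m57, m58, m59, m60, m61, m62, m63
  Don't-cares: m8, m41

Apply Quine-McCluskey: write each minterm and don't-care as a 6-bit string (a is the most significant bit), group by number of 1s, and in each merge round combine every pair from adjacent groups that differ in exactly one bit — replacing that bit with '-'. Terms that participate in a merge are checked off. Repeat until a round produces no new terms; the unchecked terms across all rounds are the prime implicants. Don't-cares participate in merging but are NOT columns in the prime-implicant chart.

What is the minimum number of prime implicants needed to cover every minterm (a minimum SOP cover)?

12

[col 0] 000000*, 000001*, 000011*, 000101*, 000110*, 000111*, 001000*, 001001*, 001010*, 001011*, 001110*, 010000*, 010001*, 010010*, 010011*, 010100*, 010110*, 010111*, 011000*, 011001*, 011010*, 011011*, 011100*, 011101*, 011110*, 011111*, 100001*, 100010*, 100101*, 101000*, 101001*, 101010*, 101011*, 101100*, 101110*, 110011*, 110101*, 110110*, 110111*, 111000*, 111001*, 111010*, 111011*, 111100*, 111101*, 111110*, 111111*
[col 1] -00001*, -00101*, -01000*, -01001*, -01010*, -01011*, -01110*, -10011*, -10110*, -10111*, -11000*, -11001*, -11010*, -11011*, -11100*, -11101*, -11110*, -11111*, 0-0000*, 0-0001*, 0-0011*, 0-0110*, 0-0111*, 0-1000*, 0-1001*, 0-1010*, 0-1011*, 0-1110*, 00-000*, 00-001*, 00-011*, 00-110*, 000-01*, 000-11*, 0000-1*, 00000-*, 0001-1*, 00011-*, 001-10*, 0010-0*, 0010-1*, 00100-*, 00101-*, 01-000*, 01-001*, 01-010*, 01-011*, 01-100*, 01-110*, 01-111*, 010-00*, 010-10*, 010-11*, 0100-0*, 0100-1*, 01000-*, 01001-*, 0101-0*, 01011-*, 011-00*, 011-01*, 011-10*, 011-11*, 0110-0*, 0110-1*, 01100-*, 01101-*, 0111-0*, 0111-1*, 01110-*, 01111-*, 1-0101, 1-1000*, 1-1001*, 1-1010*, 1-1011*, 1-1100*, 1-1110*, 10-001*, 10-010, 100-01*, 101-00*, 101-10*, 1010-0*, 1010-1*, 10100-*, 10101-*, 1011-0*, 11-011*, 11-101*, 11-110*, 11-111*, 110-11*, 1101-1*, 11011-*, 111-00*, 111-01*, 111-10*, 111-11*, 1110-0*, 1110-1*, 11100-*, 11101-*, 1111-0*, 1111-1*, 11110-*, 11111-*
[col 2] --1000*, --1001*, --1010*, --1011*, --1110*, -0-001, -00-01, -01-10*, -010-0*, -010-1*, -0100-*, -0101-*, -1-011*, -1-110*, -1-111*, -10-11*, -1011-*, -11-00*, -11-01*, -11-10*, -11-11*, -110-0*, -110-1*, -1100-*, -1101-*, -111-0*, -111-1*, -1110-*, -1111-*, 0--000*, 0--001*, 0--011*, 0--110, 0-0-11, 0-00-1*, 0-000-*, 0-011-, 0-1-10*, 0-10-0*, 0-10-1*, 0-100-*, 0-101-*, 00-0-1*, 00-00-*, 000--1, 0010--*, 01--00*, 01--10*, 01--11*, 01-0-0*, 01-0-1*, 01-00-*, 01-01-*, 01-1-0*, 01-11-*, 010--0*, 010-1-*, 0100--*, 011--0*, 011--1*, 011-0-*, 011-1-*, 0110--*, 0111--*, 1-1-00*, 1-1-10*, 1-10-0*, 1-10-1*, 1-100-*, 1-101-*, 1-11-0*, 101--0*, 1010--*, 11--11*, 11-1-1, 11-11-*, 111--0*, 111--1*, 111-0-*, 111-1-*, 1110--*, 1111--*
[col 3] --1-10, --10-0*, --10-1*, --100-*, --101-*, -010--*, -1--11, -1-11-, -11--0*, -11--1*, -11-0-*, -11-1-*, -110--*, -111--*, 0--0-1, 0--00-, 0-10--*, 01---0, 01--1-, 01-0--, 011---*, 1-1--0, 1-10--*, 111---*
[col 4] --10--, -11---
Prime implicants: --1-10, --10--, -0-001, -00-01, -1--11, -1-11-, -11---, 0--0-1, 0--00-, 0--110, 0-0-11, 0-011-, 000--1, 01---0, 01--1-, 01-0--, 1-0101, 1-1--0, 10-010, 11-1-1
PI chart (minterm → PIs covering it):
  0 | 0--00-  (sole → essential)
  1 | -0-001,-00-01,0--0-1,0--00-,000--1
  3 | 0--0-1,0-0-11,000--1
  5 | -00-01,000--1
  6 | 0--110,0-011-
  7 | 0-0-11,0-011-,000--1
  9 | --10--,-0-001,0--0-1,0--00-
  10 | --1-10,--10--
  11 | --10--,0--0-1
  14 | --1-10,0--110
  16 | 0--00-,01---0,01-0--
  17 | 0--0-1,0--00-,01-0--
  18 | 01---0,01--1-,01-0--
  19 | -1--11,0--0-1,0-0-11,01--1-,01-0--
  20 | 01---0  (sole → essential)
  22 | -1-11-,0--110,0-011-,01---0,01--1-
  23 | -1--11,-1-11-,0-0-11,0-011-,01--1-
  24 | --10--,-11---,0--00-,01---0,01-0--
  25 | --10--,-11---,0--0-1,0--00-,01-0--
  26 | --1-10,--10--,-11---,01---0,01--1-,01-0--
  27 | --10--,-1--11,-11---,0--0-1,01--1-,01-0--
  28 | -11---,01---0
  29 | -11---  (sole → essential)
  30 | --1-10,-1-11-,-11---,0--110,01---0,01--1-
  31 | -1--11,-1-11-,-11---,01--1-
  33 | -0-001,-00-01
  34 | 10-010  (sole → essential)
  37 | -00-01,1-0101
  40 | --10--,1-1--0
  42 | --1-10,--10--,1-1--0,10-010
  43 | --10--  (sole → essential)
  44 | 1-1--0  (sole → essential)
  46 | --1-10,1-1--0
  51 | -1--11  (sole → essential)
  53 | 1-0101,11-1-1
  54 | -1-11-  (sole → essential)
  55 | -1--11,-1-11-,11-1-1
  56 | --10--,-11---,1-1--0
  57 | --10--,-11---
  58 | --1-10,--10--,-11---,1-1--0
  59 | --10--,-1--11,-11---
  60 | -11---,1-1--0
  61 | -11---,11-1-1
  62 | --1-10,-1-11-,-11---,1-1--0
  63 | -1--11,-1-11-,-11---,11-1-1
Essential prime implicants: --10--, -1--11, -1-11-, -11---, 0--00-, 01---0, 1-1--0, 10-010
Petrick residual → -0-001, 0--110, 000--1, 1-0101
Minimum SOP uses 12 PIs: cd' + b'd'e'f + bef + bde + bc + a'd'e' + a'def' + a'b'c'f + a'bf' + ac'de'f + acf' + ab'd'ef'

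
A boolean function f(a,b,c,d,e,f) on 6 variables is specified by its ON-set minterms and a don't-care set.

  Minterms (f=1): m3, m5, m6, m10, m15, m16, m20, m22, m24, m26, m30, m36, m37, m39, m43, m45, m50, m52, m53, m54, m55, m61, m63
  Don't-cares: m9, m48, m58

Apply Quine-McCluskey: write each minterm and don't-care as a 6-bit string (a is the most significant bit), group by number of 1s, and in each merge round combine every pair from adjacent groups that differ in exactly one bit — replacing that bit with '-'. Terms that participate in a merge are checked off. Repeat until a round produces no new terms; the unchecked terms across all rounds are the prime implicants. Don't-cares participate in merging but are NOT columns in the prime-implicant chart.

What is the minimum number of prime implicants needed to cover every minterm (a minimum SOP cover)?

Round 0: 000011 000101✓ 000110✓ 001001 001010✓ 001111 010000✓ 010100✓ 010110✓ 011000✓ 011010✓ 011110✓ 100100✓ 100101✓ 100111✓ 101011 101101✓ 110000✓ 110010✓ 110100✓ 110101✓ 110110✓ 110111✓ 111010✓ 111101✓ 111111✓
Round 1: -00101 -10000✓ -10100✓ -10110✓ -11010 0-0110 0-1010 01-000 01-110 010-00✓ 0101-0✓ 011-10 0110-0 1-0100✓ 1-0101✓ 1-0111✓ 1-1101✓ 10-101✓ 1001-1✓ 10010-✓ 11-010 11-101✓ 11-111✓ 110-00✓ 110-10✓ 1100-0✓ 1101-0✓ 1101-1✓ 11010-✓ 11011-✓ 1111-1✓
Round 2: -10-00 -101-0 1--101 1-01-1 1-010- 11-1-1 110--0 1101--
PIs = {-00101, -10-00, -101-0, -11010, 0-0110, 0-1010, 000011, 001001, 001111, 01-000, 01-110, 011-10, 0110-0, 1--101, 1-01-1, 1-010-, 101011, 11-010, 11-1-1, 110--0, 1101--}
Coverage chart:
  m3: 000011 ←essential
  m5: -00101 ←essential
  m6: 0-0110 ←essential
  m10: 0-1010 ←essential
  m15: 001111 ←essential
  m16: -10-00,01-000
  m20: -10-00,-101-0
  m22: -101-0,0-0110,01-110
  m24: 01-000,0110-0
  m26: -11010,0-1010,011-10,0110-0
  m30: 01-110,011-10
  m36: 1-010- ←essential
  m37: -00101,1--101,1-01-1,1-010-
  m39: 1-01-1 ←essential
  m43: 101011 ←essential
  m45: 1--101 ←essential
  m50: 11-010,110--0
  m52: -10-00,-101-0,1-010-,110--0,1101--
  m53: 1--101,1-01-1,1-010-,11-1-1,1101--
  m54: -101-0,110--0,1101--
  m55: 1-01-1,11-1-1,1101--
  m61: 1--101,11-1-1
  m63: 11-1-1 ←essential
Essential: -00101, 0-0110, 0-1010, 000011, 001111, 1--101, 1-01-1, 1-010-, 101011, 11-1-1
Petrick residual → -10-00, 01-000, 01-110, 110--0
Min cover (14 terms): b'c'de'f + bc'e'f' + a'c'def' + a'cd'ef' + a'b'c'd'ef + a'b'cdef + a'bd'e'f' + a'bdef' + ade'f + ac'df + ac'de' + ab'cd'ef + abdf + abc'f'

14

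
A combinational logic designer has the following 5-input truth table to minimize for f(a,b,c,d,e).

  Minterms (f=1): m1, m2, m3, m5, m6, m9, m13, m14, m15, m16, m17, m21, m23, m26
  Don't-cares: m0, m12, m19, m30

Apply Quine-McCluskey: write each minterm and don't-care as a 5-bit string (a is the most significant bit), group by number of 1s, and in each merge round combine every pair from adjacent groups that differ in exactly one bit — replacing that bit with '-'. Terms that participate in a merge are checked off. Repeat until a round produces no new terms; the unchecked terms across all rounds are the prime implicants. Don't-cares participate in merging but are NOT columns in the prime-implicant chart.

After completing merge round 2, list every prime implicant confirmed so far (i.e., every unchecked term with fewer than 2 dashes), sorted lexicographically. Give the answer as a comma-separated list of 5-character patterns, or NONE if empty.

[col 0] 00000*, 00001*, 00010*, 00011*, 00101*, 00110*, 01001*, 01100*, 01101*, 01110*, 01111*, 10000*, 10001*, 10011*, 10101*, 10111*, 11010*, 11110*
[col 1] -0000*, -0001*, -0011*, -0101*, -1110, 0-001*, 0-101*, 0-110, 00-01*, 00-10, 000-0*, 000-1*, 0000-*, 0001-*, 01-01*, 011-0*, 011-1*, 0110-*, 0111-*, 10-01*, 10-11*, 100-1*, 1000-*, 101-1*, 11-10
[col 2] -0-01, -00-1, -000-, 0--01, 000--, 011--, 10--1
Prime implicants: -0-01, -00-1, -000-, -1110, 0--01, 0-110, 00-10, 000--, 011--, 10--1, 11-10

-1110, 0-110, 00-10, 11-10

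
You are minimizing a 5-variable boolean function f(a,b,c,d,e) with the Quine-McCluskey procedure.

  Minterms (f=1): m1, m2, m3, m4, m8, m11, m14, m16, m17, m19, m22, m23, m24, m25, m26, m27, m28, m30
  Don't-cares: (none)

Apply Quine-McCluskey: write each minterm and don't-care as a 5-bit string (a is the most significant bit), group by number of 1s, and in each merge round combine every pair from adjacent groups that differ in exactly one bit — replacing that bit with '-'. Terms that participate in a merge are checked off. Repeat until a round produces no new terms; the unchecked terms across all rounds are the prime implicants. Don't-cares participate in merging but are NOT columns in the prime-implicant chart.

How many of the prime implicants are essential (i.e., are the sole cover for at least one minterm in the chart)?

Round 0: 00001✓ 00010✓ 00011✓ 00100 01000✓ 01011✓ 01110✓ 10000✓ 10001✓ 10011✓ 10110✓ 10111✓ 11000✓ 11001✓ 11010✓ 11011✓ 11100✓ 11110✓
Round 1: -0001✓ -0011✓ -1000 -1011✓ -1110 0-011✓ 000-1✓ 0001- 1-000✓ 1-001✓ 1-011✓ 1-110 10-11 100-1✓ 1000-✓ 1011- 11-00✓ 11-10✓ 110-0✓ 110-1✓ 1100-✓ 1101-✓ 111-0✓
Round 2: --011 -00-1 1-0-1 1-00- 11--0 110--
PIs = {--011, -00-1, -1000, -1110, 0001-, 00100, 1-0-1, 1-00-, 1-110, 10-11, 1011-, 11--0, 110--}
Coverage chart:
  m1: -00-1 ←essential
  m2: 0001- ←essential
  m3: --011,-00-1,0001-
  m4: 00100 ←essential
  m8: -1000 ←essential
  m11: --011 ←essential
  m14: -1110 ←essential
  m16: 1-00- ←essential
  m17: -00-1,1-0-1,1-00-
  m19: --011,-00-1,1-0-1,10-11
  m22: 1-110,1011-
  m23: 10-11,1011-
  m24: -1000,1-00-,11--0,110--
  m25: 1-0-1,1-00-,110--
  m26: 11--0,110--
  m27: --011,1-0-1,110--
  m28: 11--0 ←essential
  m30: -1110,1-110,11--0
Essential: --011, -00-1, -1000, -1110, 0001-, 00100, 1-00-, 11--0

8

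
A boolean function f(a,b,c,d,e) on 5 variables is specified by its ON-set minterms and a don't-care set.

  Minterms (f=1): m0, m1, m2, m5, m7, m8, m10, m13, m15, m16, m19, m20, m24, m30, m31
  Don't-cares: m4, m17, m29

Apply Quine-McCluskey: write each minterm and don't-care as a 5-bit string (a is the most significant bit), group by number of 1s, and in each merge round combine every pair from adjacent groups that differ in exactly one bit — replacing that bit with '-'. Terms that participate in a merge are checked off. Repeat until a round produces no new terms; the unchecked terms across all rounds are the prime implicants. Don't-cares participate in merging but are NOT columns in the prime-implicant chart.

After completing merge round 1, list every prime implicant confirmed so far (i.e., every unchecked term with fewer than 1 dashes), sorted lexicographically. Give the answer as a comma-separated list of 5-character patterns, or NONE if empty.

Round 0: 00000✓ 00001✓ 00010✓ 00100✓ 00101✓ 00111✓ 01000✓ 01010✓ 01101✓ 01111✓ 10000✓ 10001✓ 10011✓ 10100✓ 11000✓ 11101✓ 11110✓ 11111✓
Round 1: -0000✓ -0001✓ -0100✓ -1000✓ -1101✓ -1111✓ 0-000✓ 0-010✓ 0-101✓ 0-111✓ 00-00✓ 00-01✓ 000-0✓ 0000-✓ 001-1✓ 0010-✓ 010-0✓ 011-1✓ 1-000✓ 10-00✓ 100-1 1000-✓ 111-1✓ 1111-
Round 2: --000 -0-00 -000- -11-1 0-0-0 0-1-1 00-0-
PIs = {--000, -0-00, -000-, -11-1, 0-0-0, 0-1-1, 00-0-, 100-1, 1111-}

NONE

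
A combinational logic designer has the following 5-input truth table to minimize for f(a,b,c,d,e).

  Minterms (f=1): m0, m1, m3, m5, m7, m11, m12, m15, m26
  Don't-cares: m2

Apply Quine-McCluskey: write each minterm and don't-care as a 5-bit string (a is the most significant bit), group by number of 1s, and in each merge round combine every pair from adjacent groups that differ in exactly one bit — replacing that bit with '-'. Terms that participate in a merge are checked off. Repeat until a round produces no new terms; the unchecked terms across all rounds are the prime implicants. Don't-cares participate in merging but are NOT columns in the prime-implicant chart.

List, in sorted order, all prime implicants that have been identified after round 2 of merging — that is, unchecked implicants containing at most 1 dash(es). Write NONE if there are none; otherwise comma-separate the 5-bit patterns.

01100, 11010

[col 0] 00000*, 00001*, 00010*, 00011*, 00101*, 00111*, 01011*, 01100, 01111*, 11010
[col 1] 0-011*, 0-111*, 00-01*, 00-11*, 000-0*, 000-1*, 0000-*, 0001-*, 001-1*, 01-11*
[col 2] 0--11, 00--1, 000--
Prime implicants: 0--11, 00--1, 000--, 01100, 11010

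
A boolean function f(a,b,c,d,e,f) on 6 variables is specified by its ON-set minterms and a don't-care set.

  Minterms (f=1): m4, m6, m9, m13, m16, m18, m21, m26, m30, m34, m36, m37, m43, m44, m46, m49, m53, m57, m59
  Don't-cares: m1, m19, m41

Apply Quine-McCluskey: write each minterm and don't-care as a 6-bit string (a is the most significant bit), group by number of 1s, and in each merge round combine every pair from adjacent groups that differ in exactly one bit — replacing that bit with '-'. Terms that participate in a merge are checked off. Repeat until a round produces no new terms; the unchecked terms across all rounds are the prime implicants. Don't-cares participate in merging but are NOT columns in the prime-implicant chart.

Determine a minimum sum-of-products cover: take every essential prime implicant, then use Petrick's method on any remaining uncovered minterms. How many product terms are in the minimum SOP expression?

[col 0] 000001*, 000100*, 000110*, 001001*, 001101*, 010000*, 010010*, 010011*, 010101*, 011010*, 011110*, 100010, 100100*, 100101*, 101001*, 101011*, 101100*, 101110*, 110001*, 110101*, 111001*, 111011*
[col 1] -00100, -01001, -10101, 00-001, 0001-0, 001-01, 01-010, 0100-0, 01001-, 011-10, 1-0101, 1-1001*, 1-1011*, 10-100, 10010-, 1010-1*, 1011-0, 11-001, 110-01, 1110-1*
[col 2] 1-10-1
Prime implicants: -00100, -01001, -10101, 00-001, 0001-0, 001-01, 01-010, 0100-0, 01001-, 011-10, 1-0101, 1-10-1, 10-100, 100010, 10010-, 1011-0, 11-001, 110-01
PI chart (minterm → PIs covering it):
  4 | -00100,0001-0
  6 | 0001-0  (sole → essential)
  9 | -01001,00-001,001-01
  13 | 001-01  (sole → essential)
  16 | 0100-0  (sole → essential)
  18 | 01-010,0100-0,01001-
  21 | -10101  (sole → essential)
  26 | 01-010,011-10
  30 | 011-10  (sole → essential)
  34 | 100010  (sole → essential)
  36 | -00100,10-100,10010-
  37 | 1-0101,10010-
  43 | 1-10-1  (sole → essential)
  44 | 10-100,1011-0
  46 | 1011-0  (sole → essential)
  49 | 11-001,110-01
  53 | -10101,1-0101,110-01
  57 | 1-10-1,11-001
  59 | 1-10-1  (sole → essential)
Essential prime implicants: -10101, 0001-0, 001-01, 0100-0, 011-10, 1-10-1, 100010, 1011-0
Petrick residual → 10010-, 11-001
Minimum SOP uses 10 PIs: bc'de'f + a'b'c'df' + a'b'ce'f + a'bc'd'f' + a'bcef' + acd'f + ab'c'd'ef' + ab'c'de' + ab'cdf' + abd'e'f

10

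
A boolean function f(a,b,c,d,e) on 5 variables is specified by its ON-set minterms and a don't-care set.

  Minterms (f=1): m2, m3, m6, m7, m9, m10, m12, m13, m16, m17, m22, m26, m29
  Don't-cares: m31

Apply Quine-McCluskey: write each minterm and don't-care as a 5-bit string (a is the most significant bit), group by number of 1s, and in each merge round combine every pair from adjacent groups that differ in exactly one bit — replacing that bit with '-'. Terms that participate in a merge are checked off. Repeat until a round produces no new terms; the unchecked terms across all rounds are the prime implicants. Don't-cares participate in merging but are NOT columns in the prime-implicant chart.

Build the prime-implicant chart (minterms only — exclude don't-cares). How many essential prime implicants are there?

size-2^0 implicants → 00010(✓)  00011(✓)  00110(✓)  00111(✓)  01001(✓)  01010(✓)  01100(✓)  01101(✓)  10000(✓)  10001(✓)  10110(✓)  11010(✓)  11101(✓)  11111(✓)
size-2^1 implicants → -0110  -1010  -1101  0-010  00-10(✓)  00-11(✓)  0001-(✓)  0011-(✓)  01-01  0110-  1000-  111-1
size-2^2 implicants → 00-1-
Unchecked terms (primes): -0110, -1010, -1101, 0-010, 00-1-, 01-01, 0110-, 1000-, 111-1
Minterm coverage:
  m2 ⊆ 0-010,00-1-
  m3 ⊆ 00-1- [E]
  m6 ⊆ -0110,00-1-
  m7 ⊆ 00-1- [E]
  m9 ⊆ 01-01 [E]
  m10 ⊆ -1010,0-010
  m12 ⊆ 0110- [E]
  m13 ⊆ -1101,01-01,0110-
  m16 ⊆ 1000- [E]
  m17 ⊆ 1000- [E]
  m22 ⊆ -0110 [E]
  m26 ⊆ -1010 [E]
  m29 ⊆ -1101,111-1
E = {-0110, -1010, 00-1-, 01-01, 0110-, 1000-}

6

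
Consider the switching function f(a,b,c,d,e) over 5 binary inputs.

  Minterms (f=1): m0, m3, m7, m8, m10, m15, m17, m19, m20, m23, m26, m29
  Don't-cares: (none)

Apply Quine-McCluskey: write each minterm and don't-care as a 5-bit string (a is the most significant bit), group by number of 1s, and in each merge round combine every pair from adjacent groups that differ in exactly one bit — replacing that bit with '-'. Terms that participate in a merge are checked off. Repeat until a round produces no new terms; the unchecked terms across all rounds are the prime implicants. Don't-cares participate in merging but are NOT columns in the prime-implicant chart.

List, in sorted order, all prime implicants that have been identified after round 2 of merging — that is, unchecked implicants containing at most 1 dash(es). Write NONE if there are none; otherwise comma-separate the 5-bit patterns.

size-2^0 implicants → 00000(✓)  00011(✓)  00111(✓)  01000(✓)  01010(✓)  01111(✓)  10001(✓)  10011(✓)  10100  10111(✓)  11010(✓)  11101
size-2^1 implicants → -0011(✓)  -0111(✓)  -1010  0-000  0-111  00-11(✓)  010-0  10-11(✓)  100-1
size-2^2 implicants → -0-11
Unchecked terms (primes): -0-11, -1010, 0-000, 0-111, 010-0, 100-1, 10100, 11101

-1010, 0-000, 0-111, 010-0, 100-1, 10100, 11101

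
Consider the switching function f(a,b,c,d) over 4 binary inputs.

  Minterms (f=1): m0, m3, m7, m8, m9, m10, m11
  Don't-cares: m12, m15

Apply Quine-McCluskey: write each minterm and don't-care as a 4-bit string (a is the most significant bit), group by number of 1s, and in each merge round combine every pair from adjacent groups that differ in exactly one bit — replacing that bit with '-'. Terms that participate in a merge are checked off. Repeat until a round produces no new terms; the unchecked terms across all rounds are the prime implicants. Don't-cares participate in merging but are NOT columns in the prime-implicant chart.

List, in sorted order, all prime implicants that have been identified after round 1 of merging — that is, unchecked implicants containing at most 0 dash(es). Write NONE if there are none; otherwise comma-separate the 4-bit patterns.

[col 0] 0000*, 0011*, 0111*, 1000*, 1001*, 1010*, 1011*, 1100*, 1111*
[col 1] -000, -011*, -111*, 0-11*, 1-00, 1-11*, 10-0*, 10-1*, 100-*, 101-*
[col 2] --11, 10--
Prime implicants: --11, -000, 1-00, 10--

NONE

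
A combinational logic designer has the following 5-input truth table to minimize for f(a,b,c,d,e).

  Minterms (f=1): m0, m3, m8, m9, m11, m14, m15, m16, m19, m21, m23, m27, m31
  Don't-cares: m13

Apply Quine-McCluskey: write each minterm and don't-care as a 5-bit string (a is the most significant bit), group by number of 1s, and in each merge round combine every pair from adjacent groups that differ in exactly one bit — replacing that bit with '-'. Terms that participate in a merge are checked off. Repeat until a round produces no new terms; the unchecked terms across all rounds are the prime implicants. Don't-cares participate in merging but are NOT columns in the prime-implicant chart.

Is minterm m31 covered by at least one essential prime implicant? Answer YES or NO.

[col 0] 00000*, 00011*, 01000*, 01001*, 01011*, 01101*, 01110*, 01111*, 10000*, 10011*, 10101*, 10111*, 11011*, 11111*
[col 1] -0000, -0011*, -1011*, -1111*, 0-000, 0-011*, 01-01*, 01-11*, 010-1*, 0100-, 011-1*, 0111-, 1-011*, 1-111*, 10-11*, 101-1, 11-11*
[col 2] --011, -1-11, 01--1, 1--11
Prime implicants: --011, -0000, -1-11, 0-000, 01--1, 0100-, 0111-, 1--11, 101-1
PI chart (minterm → PIs covering it):
  0 | -0000,0-000
  3 | --011  (sole → essential)
  8 | 0-000,0100-
  9 | 01--1,0100-
  11 | --011,-1-11,01--1
  14 | 0111-  (sole → essential)
  15 | -1-11,01--1,0111-
  16 | -0000  (sole → essential)
  19 | --011,1--11
  21 | 101-1  (sole → essential)
  23 | 1--11,101-1
  27 | --011,-1-11,1--11
  31 | -1-11,1--11
Essential prime implicants: --011, -0000, 0111-, 101-1

NO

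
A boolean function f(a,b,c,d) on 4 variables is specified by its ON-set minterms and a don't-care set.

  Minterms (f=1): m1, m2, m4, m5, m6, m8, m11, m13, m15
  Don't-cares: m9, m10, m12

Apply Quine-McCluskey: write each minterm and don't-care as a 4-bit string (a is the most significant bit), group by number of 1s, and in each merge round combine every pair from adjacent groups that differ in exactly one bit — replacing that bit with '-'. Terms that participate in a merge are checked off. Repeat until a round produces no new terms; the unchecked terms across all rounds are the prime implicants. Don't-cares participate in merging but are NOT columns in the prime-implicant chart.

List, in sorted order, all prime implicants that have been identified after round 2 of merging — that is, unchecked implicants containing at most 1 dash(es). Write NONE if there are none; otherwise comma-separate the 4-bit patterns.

-010, 0-10, 01-0

Round 0: 0001✓ 0010✓ 0100✓ 0101✓ 0110✓ 1000✓ 1001✓ 1010✓ 1011✓ 1100✓ 1101✓ 1111✓
Round 1: -001✓ -010 -100✓ -101✓ 0-01✓ 0-10 01-0 010-✓ 1-00✓ 1-01✓ 1-11✓ 10-0✓ 10-1✓ 100-✓ 101-✓ 11-1✓ 110-✓
Round 2: --01 -10- 1--1 1-0- 10--
PIs = {--01, -010, -10-, 0-10, 01-0, 1--1, 1-0-, 10--}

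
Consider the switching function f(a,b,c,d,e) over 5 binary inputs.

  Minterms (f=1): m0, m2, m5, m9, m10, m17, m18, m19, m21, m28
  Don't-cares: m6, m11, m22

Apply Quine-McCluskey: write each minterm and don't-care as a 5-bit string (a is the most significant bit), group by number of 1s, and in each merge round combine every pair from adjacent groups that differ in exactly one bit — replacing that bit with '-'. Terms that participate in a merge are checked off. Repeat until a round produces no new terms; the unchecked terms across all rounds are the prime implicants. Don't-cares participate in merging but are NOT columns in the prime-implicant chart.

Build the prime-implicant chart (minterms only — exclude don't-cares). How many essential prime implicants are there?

Round 0: 00000✓ 00010✓ 00101✓ 00110✓ 01001✓ 01010✓ 01011✓ 10001✓ 10010✓ 10011✓ 10101✓ 10110✓ 11100
Round 1: -0010✓ -0101 -0110✓ 0-010 00-10✓ 000-0 010-1 0101- 10-01 10-10✓ 100-1 1001-
Round 2: -0-10
PIs = {-0-10, -0101, 0-010, 000-0, 010-1, 0101-, 10-01, 100-1, 1001-, 11100}
Coverage chart:
  m0: 000-0 ←essential
  m2: -0-10,0-010,000-0
  m5: -0101 ←essential
  m9: 010-1 ←essential
  m10: 0-010,0101-
  m17: 10-01,100-1
  m18: -0-10,1001-
  m19: 100-1,1001-
  m21: -0101,10-01
  m28: 11100 ←essential
Essential: -0101, 000-0, 010-1, 11100

4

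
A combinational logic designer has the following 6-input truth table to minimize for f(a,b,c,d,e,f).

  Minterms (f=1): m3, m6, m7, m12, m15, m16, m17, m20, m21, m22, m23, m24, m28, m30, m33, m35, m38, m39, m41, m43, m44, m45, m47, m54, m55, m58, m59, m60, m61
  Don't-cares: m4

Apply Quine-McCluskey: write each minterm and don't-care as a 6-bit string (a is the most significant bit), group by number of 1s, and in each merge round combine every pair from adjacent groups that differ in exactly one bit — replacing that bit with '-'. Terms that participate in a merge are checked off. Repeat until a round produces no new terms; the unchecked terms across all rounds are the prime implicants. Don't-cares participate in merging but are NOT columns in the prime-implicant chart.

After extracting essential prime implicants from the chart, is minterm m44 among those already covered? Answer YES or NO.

YES

[col 0] 000011*, 000100*, 000110*, 000111*, 001100*, 001111*, 010000*, 010001*, 010100*, 010101*, 010110*, 010111*, 011000*, 011100*, 011110*, 100001*, 100011*, 100110*, 100111*, 101001*, 101011*, 101100*, 101101*, 101111*, 110110*, 110111*, 111010*, 111011*, 111100*, 111101*
[col 1] -00011*, -00110*, -00111*, -01100*, -01111*, -10110*, -10111*, -11100*, 0-0100*, 0-0110*, 0-0111*, 0-1100*, 00-100*, 00-111*, 000-11*, 0001-0*, 00011-*, 01-000*, 01-100*, 01-110*, 010-00*, 010-01*, 01000-*, 0101-0*, 0101-1*, 01010-*, 01011-*, 011-00*, 0111-0*, 1-0110*, 1-0111*, 1-1011, 1-1100*, 1-1101*, 10-001*, 10-011*, 10-111*, 100-11*, 1000-1*, 10011-*, 101-01*, 101-11*, 1010-1*, 1011-1*, 10110-*, 11011-*, 11101-, 11110-*
[col 2] --0110*, --0111*, --1100, -0-111, -00-11, -0011-*, -1011-*, 0--100, 0-01-0, 0-011-*, 01--00, 01-1-0, 010-0-, 0101--, 1-011-*, 1-110-, 10--11, 10-0-1, 101--1
[col 3] --011-
Prime implicants: --011-, --1100, -0-111, -00-11, 0--100, 0-01-0, 01--00, 01-1-0, 010-0-, 0101--, 1-1011, 1-110-, 10--11, 10-0-1, 101--1, 11101-
PI chart (minterm → PIs covering it):
  3 | -00-11  (sole → essential)
  6 | --011-,0-01-0
  7 | --011-,-0-111,-00-11
  12 | --1100,0--100
  15 | -0-111  (sole → essential)
  16 | 01--00,010-0-
  17 | 010-0-  (sole → essential)
  20 | 0--100,0-01-0,01--00,01-1-0,010-0-,0101--
  21 | 010-0-,0101--
  22 | --011-,0-01-0,01-1-0,0101--
  23 | --011-,0101--
  24 | 01--00  (sole → essential)
  28 | --1100,0--100,01--00,01-1-0
  30 | 01-1-0  (sole → essential)
  33 | 10-0-1  (sole → essential)
  35 | -00-11,10--11,10-0-1
  38 | --011-  (sole → essential)
  39 | --011-,-0-111,-00-11,10--11
  41 | 10-0-1,101--1
  43 | 1-1011,10--11,10-0-1,101--1
  44 | --1100,1-110-
  45 | 1-110-,101--1
  47 | -0-111,10--11,101--1
  54 | --011-  (sole → essential)
  55 | --011-  (sole → essential)
  58 | 11101-  (sole → essential)
  59 | 1-1011,11101-
  60 | --1100,1-110-
  61 | 1-110-  (sole → essential)
Essential prime implicants: --011-, -0-111, -00-11, 01--00, 01-1-0, 010-0-, 1-110-, 10-0-1, 11101-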